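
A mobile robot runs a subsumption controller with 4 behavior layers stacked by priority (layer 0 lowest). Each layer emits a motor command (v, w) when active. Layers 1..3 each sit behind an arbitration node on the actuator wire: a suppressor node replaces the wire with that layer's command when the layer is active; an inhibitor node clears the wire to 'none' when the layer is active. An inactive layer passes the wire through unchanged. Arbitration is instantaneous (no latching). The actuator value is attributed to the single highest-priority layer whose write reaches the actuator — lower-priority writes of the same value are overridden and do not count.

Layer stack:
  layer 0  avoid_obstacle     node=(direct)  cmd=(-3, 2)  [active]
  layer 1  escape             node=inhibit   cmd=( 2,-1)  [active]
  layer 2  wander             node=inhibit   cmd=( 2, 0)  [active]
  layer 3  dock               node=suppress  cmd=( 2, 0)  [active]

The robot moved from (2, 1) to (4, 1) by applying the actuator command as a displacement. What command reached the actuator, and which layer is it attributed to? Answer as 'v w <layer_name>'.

displacement = (4, 1) − (2, 1) = (2, 0)
layer 0 (avoid_obstacle) active — direct: (-3, 2)
layer 1 (escape) active — inhibits: none
layer 2 (wander) active — inhibits: none
layer 3 (dock) active — suppresses: (2, 0)
→ actuator (2, 0) — from layer 3 (dock)

2 0 dock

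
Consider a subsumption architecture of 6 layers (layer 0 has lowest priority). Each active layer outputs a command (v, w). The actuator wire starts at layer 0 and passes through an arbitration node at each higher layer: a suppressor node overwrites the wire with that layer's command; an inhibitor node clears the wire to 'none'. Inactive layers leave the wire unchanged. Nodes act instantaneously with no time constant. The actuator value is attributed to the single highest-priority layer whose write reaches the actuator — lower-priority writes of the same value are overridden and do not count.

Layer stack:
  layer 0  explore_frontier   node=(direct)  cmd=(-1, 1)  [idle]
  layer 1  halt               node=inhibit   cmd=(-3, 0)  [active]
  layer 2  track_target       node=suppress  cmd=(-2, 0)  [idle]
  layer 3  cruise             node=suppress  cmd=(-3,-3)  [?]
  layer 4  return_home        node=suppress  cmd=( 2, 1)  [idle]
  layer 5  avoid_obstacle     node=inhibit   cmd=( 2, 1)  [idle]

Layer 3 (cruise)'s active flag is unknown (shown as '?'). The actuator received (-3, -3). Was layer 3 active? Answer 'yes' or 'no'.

yes

If layer 3 is active=yes:
  actuator would be (-3, -3)
If layer 3 is active=no:
  actuator would be none
Observed (-3, -3), so layer 3 was active.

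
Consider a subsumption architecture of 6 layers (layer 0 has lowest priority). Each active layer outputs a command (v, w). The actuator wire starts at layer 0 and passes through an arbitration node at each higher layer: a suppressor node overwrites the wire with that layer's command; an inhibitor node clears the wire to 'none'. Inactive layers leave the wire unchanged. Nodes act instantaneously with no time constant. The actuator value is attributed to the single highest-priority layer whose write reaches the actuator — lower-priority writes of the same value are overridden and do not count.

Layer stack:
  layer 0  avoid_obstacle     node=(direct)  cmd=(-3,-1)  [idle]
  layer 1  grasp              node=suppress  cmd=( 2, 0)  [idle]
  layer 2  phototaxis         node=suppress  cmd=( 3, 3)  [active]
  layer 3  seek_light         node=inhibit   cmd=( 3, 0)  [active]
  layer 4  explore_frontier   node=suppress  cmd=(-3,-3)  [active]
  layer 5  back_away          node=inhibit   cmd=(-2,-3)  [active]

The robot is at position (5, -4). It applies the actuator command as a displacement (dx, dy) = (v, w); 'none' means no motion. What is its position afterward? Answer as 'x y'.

[0] avoid_obstacle off; wire := none
[1] grasp off; pass none
[2] phototaxis on (suppress); wire := (3, 3)
[3] seek_light on (inhibit); wire := none
[4] explore_frontier on (suppress); wire := (-3, -3)
[5] back_away on (inhibit); wire := none
output none
position: (5, -4) + none = (5, -4)

5 -4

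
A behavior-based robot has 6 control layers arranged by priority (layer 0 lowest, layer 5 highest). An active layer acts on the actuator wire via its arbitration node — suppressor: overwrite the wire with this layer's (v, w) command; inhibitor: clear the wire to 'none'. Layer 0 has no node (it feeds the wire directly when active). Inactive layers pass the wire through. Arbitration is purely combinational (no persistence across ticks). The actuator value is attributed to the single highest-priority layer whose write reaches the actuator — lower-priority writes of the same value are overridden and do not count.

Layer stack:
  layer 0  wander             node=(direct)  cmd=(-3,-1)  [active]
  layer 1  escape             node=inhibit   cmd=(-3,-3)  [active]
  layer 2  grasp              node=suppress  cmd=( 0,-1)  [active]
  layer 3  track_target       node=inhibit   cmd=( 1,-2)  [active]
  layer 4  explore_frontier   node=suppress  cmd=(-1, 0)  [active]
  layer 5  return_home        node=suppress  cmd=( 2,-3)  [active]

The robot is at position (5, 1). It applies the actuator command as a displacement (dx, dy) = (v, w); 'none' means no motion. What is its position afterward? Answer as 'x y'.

L0 wander: active, feeds wire = (-3, -1)
L1 escape: active, inhibitor → wire = none
L2 grasp: active, suppressor → wire = (0, -1)
L3 track_target: active, inhibitor → wire = none
L4 explore_frontier: active, suppressor → wire = (-1, 0)
L5 return_home: active, suppressor → wire = (2, -3)
actuator = (2, -3)
position: (5, 1) + (2, -3) = (7, -2)

7 -2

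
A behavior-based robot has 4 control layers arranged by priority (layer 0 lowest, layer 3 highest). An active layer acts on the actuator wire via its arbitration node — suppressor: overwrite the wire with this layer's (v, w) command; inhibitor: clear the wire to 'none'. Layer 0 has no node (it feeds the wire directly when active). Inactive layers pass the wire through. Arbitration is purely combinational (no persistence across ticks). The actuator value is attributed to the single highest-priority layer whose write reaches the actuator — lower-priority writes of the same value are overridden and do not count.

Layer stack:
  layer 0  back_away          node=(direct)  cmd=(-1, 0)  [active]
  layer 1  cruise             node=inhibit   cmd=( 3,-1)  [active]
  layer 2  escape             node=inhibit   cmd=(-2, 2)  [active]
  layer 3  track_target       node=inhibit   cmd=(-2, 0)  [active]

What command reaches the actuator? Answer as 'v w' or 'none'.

none

L0 back_away: active, feeds wire = (-1, 0)
L1 cruise: active, inhibitor → wire = none
L2 escape: active, inhibitor → wire = none
L3 track_target: active, inhibitor → wire = none
actuator = none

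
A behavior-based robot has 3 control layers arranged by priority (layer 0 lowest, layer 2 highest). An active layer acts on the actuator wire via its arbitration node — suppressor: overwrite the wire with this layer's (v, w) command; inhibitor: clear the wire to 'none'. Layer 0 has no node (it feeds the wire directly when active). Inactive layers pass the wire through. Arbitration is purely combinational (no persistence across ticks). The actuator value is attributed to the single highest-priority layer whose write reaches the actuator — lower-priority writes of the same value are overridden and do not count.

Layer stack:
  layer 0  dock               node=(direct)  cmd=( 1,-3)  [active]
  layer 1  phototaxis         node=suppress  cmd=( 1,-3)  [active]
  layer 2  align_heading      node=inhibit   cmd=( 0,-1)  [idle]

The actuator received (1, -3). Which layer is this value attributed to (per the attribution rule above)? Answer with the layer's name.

phototaxis

[0] dock on; wire := (1, -3)
[1] phototaxis on (suppress); wire := (1, -3)
[2] align_heading off; pass (1, -3)
output (1, -3)
last writer: layer 1 = phototaxis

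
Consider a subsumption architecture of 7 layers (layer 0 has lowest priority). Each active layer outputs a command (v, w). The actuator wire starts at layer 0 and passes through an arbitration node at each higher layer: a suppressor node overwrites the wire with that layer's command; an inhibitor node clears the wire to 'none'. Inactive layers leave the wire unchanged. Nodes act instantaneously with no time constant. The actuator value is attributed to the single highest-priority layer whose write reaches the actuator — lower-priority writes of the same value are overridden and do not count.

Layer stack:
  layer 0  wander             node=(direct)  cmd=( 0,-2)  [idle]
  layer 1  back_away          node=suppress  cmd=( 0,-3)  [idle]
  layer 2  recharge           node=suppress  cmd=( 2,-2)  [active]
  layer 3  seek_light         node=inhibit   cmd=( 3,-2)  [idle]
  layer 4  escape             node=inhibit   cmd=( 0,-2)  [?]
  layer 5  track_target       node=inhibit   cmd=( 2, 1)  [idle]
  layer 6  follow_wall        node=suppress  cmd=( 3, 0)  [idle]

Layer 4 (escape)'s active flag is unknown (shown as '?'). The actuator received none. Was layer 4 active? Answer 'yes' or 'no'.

If layer 4 is active=yes:
  actuator would be none
If layer 4 is active=no:
  actuator would be (2, -2)
Observed none, so layer 4 was active.

yes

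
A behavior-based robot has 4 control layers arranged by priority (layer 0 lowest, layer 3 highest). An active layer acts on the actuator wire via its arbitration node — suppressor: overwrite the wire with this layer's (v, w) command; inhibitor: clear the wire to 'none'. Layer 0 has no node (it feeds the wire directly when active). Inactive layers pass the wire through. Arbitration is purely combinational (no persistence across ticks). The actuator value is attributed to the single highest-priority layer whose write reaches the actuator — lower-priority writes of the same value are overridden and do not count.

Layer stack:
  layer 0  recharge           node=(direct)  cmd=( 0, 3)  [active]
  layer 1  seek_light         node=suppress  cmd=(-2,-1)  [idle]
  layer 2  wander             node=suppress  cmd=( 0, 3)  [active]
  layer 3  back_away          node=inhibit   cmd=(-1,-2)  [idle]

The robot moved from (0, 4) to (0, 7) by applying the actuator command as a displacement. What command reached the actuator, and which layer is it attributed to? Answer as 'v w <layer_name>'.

0 3 wander

displacement = (0, 7) − (0, 4) = (0, 3)
[0] recharge on; wire := (0, 3)
[1] seek_light off; pass (0, 3)
[2] wander on (suppress); wire := (0, 3)
[3] back_away off; pass (0, 3)
output (0, 3) — from layer 2 (wander)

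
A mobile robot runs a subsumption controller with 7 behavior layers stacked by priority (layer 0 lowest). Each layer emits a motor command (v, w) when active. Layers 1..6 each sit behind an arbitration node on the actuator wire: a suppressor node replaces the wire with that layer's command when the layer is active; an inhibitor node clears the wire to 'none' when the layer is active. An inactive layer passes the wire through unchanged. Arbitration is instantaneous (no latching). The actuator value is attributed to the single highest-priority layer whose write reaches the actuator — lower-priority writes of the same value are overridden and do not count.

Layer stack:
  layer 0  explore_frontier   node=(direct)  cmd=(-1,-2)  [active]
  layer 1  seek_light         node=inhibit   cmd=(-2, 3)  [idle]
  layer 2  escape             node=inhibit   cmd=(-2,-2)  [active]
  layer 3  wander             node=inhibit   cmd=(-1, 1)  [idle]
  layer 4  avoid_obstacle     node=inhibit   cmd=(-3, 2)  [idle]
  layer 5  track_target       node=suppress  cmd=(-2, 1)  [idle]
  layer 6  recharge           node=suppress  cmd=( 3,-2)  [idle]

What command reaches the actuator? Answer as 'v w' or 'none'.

none

[0] explore_frontier on; wire := (-1, -2)
[1] seek_light off; pass (-1, -2)
[2] escape on (inhibit); wire := none
[3] wander off; pass none
[4] avoid_obstacle off; pass none
[5] track_target off; pass none
[6] recharge off; pass none
output none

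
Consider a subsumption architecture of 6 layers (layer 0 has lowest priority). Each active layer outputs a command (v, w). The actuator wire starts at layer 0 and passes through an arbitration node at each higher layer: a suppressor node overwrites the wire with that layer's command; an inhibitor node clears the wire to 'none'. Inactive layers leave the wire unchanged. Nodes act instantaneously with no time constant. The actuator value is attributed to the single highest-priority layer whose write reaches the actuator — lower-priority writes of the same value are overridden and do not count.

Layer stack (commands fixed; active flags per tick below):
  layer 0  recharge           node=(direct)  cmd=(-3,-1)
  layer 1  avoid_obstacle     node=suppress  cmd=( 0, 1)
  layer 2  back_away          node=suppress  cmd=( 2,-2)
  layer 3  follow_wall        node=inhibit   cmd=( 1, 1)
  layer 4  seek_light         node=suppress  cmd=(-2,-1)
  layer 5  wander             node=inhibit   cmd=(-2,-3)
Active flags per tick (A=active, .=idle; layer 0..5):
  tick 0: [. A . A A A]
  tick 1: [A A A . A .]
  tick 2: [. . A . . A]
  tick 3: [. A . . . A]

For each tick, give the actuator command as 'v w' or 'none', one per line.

tick 0:
  [0] recharge off; wire := none
  [1] avoid_obstacle on (suppress); wire := (0, 1)
  [2] back_away off; pass (0, 1)
  [3] follow_wall on (inhibit); wire := none
  [4] seek_light on (suppress); wire := (-2, -1)
  [5] wander on (inhibit); wire := none
  output none
tick 1:
  [0] recharge on; wire := (-3, -1)
  [1] avoid_obstacle on (suppress); wire := (0, 1)
  [2] back_away on (suppress); wire := (2, -2)
  [3] follow_wall off; pass (2, -2)
  [4] seek_light on (suppress); wire := (-2, -1)
  [5] wander off; pass (-2, -1)
  output (-2, -1)
tick 2:
  [0] recharge off; wire := none
  [1] avoid_obstacle off; pass none
  [2] back_away on (suppress); wire := (2, -2)
  [3] follow_wall off; pass (2, -2)
  [4] seek_light off; pass (2, -2)
  [5] wander on (inhibit); wire := none
  output none
tick 3:
  [0] recharge off; wire := none
  [1] avoid_obstacle on (suppress); wire := (0, 1)
  [2] back_away off; pass (0, 1)
  [3] follow_wall off; pass (0, 1)
  [4] seek_light off; pass (0, 1)
  [5] wander on (inhibit); wire := none
  output none

none
-2 -1
none
none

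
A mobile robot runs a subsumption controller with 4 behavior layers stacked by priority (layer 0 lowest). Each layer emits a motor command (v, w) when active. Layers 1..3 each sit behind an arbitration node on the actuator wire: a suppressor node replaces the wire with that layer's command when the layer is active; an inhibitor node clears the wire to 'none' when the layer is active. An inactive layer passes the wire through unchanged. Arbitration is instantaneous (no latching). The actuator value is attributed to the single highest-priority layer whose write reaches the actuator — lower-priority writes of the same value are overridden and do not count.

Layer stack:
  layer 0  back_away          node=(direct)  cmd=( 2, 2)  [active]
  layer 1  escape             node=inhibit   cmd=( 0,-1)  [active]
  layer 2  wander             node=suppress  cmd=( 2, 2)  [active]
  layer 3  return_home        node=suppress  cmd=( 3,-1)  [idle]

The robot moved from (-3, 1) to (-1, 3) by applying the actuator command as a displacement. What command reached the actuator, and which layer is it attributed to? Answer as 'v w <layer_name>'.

2 2 wander

displacement = (-1, 3) − (-3, 1) = (2, 2)
layer 0 (back_away) active — direct: (2, 2)
layer 1 (escape) active — inhibits: none
layer 2 (wander) active — suppresses: (2, 2)
layer 3 (return_home) idle — unchanged: (2, 2)
→ actuator (2, 2) — from layer 2 (wander)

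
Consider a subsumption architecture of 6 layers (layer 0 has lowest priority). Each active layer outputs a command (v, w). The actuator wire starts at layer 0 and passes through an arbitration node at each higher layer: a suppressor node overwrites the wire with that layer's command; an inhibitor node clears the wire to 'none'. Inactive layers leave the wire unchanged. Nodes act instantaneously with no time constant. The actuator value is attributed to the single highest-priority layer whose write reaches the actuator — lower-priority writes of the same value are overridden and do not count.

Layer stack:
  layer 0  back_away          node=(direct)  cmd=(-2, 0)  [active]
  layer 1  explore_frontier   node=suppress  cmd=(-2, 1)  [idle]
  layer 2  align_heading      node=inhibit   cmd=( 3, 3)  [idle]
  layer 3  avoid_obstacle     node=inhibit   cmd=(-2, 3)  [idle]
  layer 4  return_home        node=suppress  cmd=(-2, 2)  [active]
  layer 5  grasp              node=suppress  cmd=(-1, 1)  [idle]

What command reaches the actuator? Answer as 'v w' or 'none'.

[0] back_away on; wire := (-2, 0)
[1] explore_frontier off; pass (-2, 0)
[2] align_heading off; pass (-2, 0)
[3] avoid_obstacle off; pass (-2, 0)
[4] return_home on (suppress); wire := (-2, 2)
[5] grasp off; pass (-2, 2)
output (-2, 2)

-2 2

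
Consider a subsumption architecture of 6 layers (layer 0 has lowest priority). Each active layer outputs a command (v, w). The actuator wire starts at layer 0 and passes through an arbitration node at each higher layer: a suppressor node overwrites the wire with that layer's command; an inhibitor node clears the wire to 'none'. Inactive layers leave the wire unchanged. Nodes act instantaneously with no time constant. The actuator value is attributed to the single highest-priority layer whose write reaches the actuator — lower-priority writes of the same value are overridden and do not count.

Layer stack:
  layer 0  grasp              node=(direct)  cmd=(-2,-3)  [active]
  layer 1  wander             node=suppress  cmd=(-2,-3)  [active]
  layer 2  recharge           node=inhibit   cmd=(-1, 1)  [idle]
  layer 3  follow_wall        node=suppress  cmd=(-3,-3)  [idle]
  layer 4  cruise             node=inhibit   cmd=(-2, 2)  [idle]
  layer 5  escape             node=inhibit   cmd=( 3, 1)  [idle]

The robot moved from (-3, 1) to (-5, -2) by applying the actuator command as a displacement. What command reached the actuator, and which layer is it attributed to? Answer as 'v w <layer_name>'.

-2 -3 wander

displacement = (-5, -2) − (-3, 1) = (-2, -3)
[0] grasp on; wire := (-2, -3)
[1] wander on (suppress); wire := (-2, -3)
[2] recharge off; pass (-2, -3)
[3] follow_wall off; pass (-2, -3)
[4] cruise off; pass (-2, -3)
[5] escape off; pass (-2, -3)
output (-2, -3) — from layer 1 (wander)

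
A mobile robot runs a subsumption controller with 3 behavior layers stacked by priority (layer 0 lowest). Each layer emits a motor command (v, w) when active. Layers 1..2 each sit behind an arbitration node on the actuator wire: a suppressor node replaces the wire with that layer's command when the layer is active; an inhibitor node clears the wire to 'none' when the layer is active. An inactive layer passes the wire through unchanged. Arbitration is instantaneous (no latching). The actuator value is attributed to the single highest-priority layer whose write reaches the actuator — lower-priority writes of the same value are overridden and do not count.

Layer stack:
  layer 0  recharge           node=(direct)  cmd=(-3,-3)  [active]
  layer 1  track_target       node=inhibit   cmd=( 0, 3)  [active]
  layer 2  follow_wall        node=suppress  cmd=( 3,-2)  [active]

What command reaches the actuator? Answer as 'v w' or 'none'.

3 -2

layer 0 (recharge) active — direct: (-3, -3)
layer 1 (track_target) active — inhibits: none
layer 2 (follow_wall) active — suppresses: (3, -2)
→ actuator (3, -2)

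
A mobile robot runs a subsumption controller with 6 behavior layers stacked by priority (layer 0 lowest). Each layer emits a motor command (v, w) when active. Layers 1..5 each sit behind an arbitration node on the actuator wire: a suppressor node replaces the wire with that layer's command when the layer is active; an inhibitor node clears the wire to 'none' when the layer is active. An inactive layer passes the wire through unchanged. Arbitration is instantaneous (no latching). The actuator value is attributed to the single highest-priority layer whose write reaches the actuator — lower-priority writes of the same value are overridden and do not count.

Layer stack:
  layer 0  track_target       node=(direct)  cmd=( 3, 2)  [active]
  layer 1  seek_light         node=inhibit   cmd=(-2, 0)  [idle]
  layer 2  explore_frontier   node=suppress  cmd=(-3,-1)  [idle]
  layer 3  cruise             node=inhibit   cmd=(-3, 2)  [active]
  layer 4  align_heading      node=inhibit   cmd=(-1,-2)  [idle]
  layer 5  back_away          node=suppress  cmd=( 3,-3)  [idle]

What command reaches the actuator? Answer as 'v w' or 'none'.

none

[0] track_target on; wire := (3, 2)
[1] seek_light off; pass (3, 2)
[2] explore_frontier off; pass (3, 2)
[3] cruise on (inhibit); wire := none
[4] align_heading off; pass none
[5] back_away off; pass none
output none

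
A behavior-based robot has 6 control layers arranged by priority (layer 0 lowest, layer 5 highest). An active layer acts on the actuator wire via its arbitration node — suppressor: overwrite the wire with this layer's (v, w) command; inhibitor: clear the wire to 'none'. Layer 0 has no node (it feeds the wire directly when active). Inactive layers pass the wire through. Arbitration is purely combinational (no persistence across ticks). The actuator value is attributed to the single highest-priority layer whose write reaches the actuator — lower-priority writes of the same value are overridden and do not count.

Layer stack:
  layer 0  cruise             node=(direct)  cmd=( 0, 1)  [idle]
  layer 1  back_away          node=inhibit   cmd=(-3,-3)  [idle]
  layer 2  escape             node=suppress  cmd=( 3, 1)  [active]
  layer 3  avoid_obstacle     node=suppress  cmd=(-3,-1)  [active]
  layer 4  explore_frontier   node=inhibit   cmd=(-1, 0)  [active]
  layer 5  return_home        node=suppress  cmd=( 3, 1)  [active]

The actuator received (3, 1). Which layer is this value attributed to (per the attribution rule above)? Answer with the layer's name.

layer 0 (cruise) idle — none
layer 1 (back_away) idle — unchanged: none
layer 2 (escape) active — suppresses: (3, 1)
layer 3 (avoid_obstacle) active — suppresses: (-3, -1)
layer 4 (explore_frontier) active — inhibits: none
layer 5 (return_home) active — suppresses: (3, 1)
→ actuator (3, 1)
last writer: layer 5 = return_home

return_home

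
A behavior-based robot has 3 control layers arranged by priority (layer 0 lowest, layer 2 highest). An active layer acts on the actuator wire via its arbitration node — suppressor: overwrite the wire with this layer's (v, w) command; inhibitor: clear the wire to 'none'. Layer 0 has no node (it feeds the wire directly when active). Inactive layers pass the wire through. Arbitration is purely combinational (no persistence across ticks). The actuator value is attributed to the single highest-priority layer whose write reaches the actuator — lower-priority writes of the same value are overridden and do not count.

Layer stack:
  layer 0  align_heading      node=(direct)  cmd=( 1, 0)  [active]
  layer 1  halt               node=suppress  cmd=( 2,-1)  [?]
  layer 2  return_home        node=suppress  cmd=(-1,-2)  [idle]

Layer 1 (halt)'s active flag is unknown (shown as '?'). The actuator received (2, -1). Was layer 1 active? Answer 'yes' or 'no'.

yes

If layer 1 is active=yes:
  actuator would be (2, -1)
If layer 1 is active=no:
  actuator would be (1, 0)
Observed (2, -1), so layer 1 was active.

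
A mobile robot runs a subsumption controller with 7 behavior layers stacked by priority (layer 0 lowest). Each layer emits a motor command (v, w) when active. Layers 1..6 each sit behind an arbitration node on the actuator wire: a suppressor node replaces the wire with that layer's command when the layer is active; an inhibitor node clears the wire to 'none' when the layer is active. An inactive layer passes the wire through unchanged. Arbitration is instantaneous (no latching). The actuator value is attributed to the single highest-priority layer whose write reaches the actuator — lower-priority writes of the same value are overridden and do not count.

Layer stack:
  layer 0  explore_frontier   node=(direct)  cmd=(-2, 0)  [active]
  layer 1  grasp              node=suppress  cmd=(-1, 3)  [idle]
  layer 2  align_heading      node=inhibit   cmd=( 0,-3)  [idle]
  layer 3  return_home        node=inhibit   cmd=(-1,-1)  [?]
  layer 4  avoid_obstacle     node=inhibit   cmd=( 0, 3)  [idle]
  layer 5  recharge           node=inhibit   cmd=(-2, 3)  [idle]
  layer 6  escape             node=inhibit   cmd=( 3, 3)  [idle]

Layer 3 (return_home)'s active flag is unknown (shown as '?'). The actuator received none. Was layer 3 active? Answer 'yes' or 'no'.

yes

If layer 3 is active=yes:
  actuator would be none
If layer 3 is active=no:
  actuator would be (-2, 0)
Observed none, so layer 3 was active.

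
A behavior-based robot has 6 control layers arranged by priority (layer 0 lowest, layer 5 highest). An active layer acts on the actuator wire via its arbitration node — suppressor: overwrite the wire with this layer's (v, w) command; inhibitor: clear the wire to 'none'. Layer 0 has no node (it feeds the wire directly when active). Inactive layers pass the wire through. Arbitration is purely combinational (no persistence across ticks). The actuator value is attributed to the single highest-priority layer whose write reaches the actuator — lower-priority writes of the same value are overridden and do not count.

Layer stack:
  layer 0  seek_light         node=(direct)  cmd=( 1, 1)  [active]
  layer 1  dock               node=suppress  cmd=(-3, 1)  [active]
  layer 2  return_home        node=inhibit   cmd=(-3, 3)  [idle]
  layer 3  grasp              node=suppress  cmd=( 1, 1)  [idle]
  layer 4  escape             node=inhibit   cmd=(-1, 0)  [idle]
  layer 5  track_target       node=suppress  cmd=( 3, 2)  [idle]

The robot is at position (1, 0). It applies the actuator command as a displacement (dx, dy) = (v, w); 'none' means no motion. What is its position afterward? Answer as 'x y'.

-2 1

L0 seek_light: active, feeds wire = (1, 1)
L1 dock: active, suppressor → wire = (-3, 1)
L2 return_home: idle → wire stays (-3, 1)
L3 grasp: idle → wire stays (-3, 1)
L4 escape: idle → wire stays (-3, 1)
L5 track_target: idle → wire stays (-3, 1)
actuator = (-3, 1)
position: (1, 0) + (-3, 1) = (-2, 1)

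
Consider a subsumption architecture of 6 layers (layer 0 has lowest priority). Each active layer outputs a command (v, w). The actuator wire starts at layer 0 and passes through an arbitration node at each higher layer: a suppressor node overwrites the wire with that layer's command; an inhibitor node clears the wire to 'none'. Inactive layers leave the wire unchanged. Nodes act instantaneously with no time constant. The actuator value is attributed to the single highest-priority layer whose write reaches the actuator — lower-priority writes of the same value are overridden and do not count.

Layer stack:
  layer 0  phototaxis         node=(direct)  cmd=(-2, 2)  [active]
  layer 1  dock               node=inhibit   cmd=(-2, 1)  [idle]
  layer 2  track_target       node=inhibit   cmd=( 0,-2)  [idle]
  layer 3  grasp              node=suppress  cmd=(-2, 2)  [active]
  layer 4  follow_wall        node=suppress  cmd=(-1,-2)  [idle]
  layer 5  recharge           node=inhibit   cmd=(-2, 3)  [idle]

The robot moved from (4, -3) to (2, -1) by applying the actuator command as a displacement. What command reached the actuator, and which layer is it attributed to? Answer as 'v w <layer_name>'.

-2 2 grasp

displacement = (2, -1) − (4, -3) = (-2, 2)
[0] phototaxis on; wire := (-2, 2)
[1] dock off; pass (-2, 2)
[2] track_target off; pass (-2, 2)
[3] grasp on (suppress); wire := (-2, 2)
[4] follow_wall off; pass (-2, 2)
[5] recharge off; pass (-2, 2)
output (-2, 2) — from layer 3 (grasp)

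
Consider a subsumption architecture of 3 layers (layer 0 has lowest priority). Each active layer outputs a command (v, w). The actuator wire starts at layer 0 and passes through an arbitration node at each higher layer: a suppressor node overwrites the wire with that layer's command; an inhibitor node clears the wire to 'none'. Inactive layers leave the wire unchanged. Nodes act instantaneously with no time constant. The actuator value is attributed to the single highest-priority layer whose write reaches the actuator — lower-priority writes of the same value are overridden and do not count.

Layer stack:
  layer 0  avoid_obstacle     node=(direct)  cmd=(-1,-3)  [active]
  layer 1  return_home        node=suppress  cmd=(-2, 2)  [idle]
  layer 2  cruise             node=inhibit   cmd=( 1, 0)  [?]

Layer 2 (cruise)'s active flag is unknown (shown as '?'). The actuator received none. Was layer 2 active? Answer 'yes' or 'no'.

yes

If layer 2 is active=yes:
  actuator would be none
If layer 2 is active=no:
  actuator would be (-1, -3)
Observed none, so layer 2 was active.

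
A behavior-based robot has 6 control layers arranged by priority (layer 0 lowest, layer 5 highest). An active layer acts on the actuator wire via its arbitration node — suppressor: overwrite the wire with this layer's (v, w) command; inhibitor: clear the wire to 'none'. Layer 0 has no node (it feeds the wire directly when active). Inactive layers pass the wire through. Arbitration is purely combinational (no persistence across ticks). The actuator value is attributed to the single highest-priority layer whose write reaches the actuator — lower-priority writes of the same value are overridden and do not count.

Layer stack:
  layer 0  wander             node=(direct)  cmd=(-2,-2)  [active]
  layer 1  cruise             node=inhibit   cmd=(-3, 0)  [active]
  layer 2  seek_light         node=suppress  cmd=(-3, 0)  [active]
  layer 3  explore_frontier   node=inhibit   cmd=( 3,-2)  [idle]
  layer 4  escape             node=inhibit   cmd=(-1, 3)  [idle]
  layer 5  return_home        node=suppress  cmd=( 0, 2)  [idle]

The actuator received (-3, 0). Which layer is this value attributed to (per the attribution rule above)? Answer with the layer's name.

layer 0 (wander) active — direct: (-2, -2)
layer 1 (cruise) active — inhibits: none
layer 2 (seek_light) active — suppresses: (-3, 0)
layer 3 (explore_frontier) idle — unchanged: (-3, 0)
layer 4 (escape) idle — unchanged: (-3, 0)
layer 5 (return_home) idle — unchanged: (-3, 0)
→ actuator (-3, 0)
last writer: layer 2 = seek_light

seek_light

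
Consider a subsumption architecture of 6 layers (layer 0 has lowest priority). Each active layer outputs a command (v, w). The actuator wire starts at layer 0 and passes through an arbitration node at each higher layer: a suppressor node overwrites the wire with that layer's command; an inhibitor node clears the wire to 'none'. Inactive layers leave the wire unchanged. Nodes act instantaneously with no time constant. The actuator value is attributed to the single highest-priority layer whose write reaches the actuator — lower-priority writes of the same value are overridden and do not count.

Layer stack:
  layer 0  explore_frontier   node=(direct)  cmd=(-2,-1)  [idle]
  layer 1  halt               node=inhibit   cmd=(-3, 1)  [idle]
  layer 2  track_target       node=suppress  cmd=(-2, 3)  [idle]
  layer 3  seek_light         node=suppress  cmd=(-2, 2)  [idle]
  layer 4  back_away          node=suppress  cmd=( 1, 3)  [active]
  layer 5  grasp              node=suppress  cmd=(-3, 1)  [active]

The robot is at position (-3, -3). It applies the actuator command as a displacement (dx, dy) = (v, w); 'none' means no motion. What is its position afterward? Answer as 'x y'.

layer 0 (explore_frontier) idle — none
layer 1 (halt) idle — unchanged: none
layer 2 (track_target) idle — unchanged: none
layer 3 (seek_light) idle — unchanged: none
layer 4 (back_away) active — suppresses: (1, 3)
layer 5 (grasp) active — suppresses: (-3, 1)
→ actuator (-3, 1)
position: (-3, -3) + (-3, 1) = (-6, -2)

-6 -2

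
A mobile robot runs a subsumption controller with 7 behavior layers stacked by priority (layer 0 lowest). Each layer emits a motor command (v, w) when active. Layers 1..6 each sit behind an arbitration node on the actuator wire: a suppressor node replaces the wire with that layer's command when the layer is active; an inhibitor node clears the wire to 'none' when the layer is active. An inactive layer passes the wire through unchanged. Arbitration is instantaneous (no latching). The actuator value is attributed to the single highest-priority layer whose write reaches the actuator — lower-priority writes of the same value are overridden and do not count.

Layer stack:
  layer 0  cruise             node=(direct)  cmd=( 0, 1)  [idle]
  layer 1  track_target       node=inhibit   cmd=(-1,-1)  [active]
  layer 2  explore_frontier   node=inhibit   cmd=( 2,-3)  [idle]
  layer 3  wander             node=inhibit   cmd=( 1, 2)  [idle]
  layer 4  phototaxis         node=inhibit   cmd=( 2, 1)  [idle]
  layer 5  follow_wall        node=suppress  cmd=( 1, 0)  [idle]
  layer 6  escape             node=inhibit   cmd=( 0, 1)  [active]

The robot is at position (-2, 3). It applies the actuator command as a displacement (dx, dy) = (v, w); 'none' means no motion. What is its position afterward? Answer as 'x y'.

-2 3

[0] cruise off; wire := none
[1] track_target on (inhibit); wire := none
[2] explore_frontier off; pass none
[3] wander off; pass none
[4] phototaxis off; pass none
[5] follow_wall off; pass none
[6] escape on (inhibit); wire := none
output none
position: (-2, 3) + none = (-2, 3)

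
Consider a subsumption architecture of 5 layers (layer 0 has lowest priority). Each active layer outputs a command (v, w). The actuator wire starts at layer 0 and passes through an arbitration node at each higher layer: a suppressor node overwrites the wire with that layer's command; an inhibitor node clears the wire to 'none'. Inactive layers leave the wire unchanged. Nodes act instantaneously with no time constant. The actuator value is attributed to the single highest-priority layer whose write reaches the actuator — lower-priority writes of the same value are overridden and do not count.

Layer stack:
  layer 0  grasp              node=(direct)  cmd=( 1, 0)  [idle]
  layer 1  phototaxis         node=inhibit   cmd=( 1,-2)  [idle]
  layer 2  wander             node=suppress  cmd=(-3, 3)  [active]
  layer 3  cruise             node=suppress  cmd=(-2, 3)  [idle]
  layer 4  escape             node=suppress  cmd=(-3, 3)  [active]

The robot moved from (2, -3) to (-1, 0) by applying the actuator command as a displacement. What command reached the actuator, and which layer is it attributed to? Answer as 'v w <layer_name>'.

-3 3 escape

displacement = (-1, 0) − (2, -3) = (-3, 3)
L0 grasp: idle → wire = none
L1 phototaxis: idle → wire stays none
L2 wander: active, suppressor → wire = (-3, 3)
L3 cruise: idle → wire stays (-3, 3)
L4 escape: active, suppressor → wire = (-3, 3)
actuator = (-3, 3) — from layer 4 (escape)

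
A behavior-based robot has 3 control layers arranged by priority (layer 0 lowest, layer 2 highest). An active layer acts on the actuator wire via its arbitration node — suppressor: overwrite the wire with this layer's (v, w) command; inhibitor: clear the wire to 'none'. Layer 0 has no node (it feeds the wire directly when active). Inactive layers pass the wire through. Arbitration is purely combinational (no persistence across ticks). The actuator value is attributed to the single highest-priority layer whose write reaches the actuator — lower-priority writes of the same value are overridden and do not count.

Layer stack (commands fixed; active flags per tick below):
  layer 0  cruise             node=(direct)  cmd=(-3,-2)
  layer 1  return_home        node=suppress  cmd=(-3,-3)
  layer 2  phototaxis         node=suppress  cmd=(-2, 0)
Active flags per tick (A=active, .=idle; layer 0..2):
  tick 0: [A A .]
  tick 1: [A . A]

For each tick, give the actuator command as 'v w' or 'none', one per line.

tick 0:
  layer 0 (cruise) active — direct: (-3, -2)
  layer 1 (return_home) active — suppresses: (-3, -3)
  layer 2 (phototaxis) idle — unchanged: (-3, -3)
  → actuator (-3, -3)
tick 1:
  layer 0 (cruise) active — direct: (-3, -2)
  layer 1 (return_home) idle — unchanged: (-3, -2)
  layer 2 (phototaxis) active — suppresses: (-2, 0)
  → actuator (-2, 0)

-3 -3
-2 0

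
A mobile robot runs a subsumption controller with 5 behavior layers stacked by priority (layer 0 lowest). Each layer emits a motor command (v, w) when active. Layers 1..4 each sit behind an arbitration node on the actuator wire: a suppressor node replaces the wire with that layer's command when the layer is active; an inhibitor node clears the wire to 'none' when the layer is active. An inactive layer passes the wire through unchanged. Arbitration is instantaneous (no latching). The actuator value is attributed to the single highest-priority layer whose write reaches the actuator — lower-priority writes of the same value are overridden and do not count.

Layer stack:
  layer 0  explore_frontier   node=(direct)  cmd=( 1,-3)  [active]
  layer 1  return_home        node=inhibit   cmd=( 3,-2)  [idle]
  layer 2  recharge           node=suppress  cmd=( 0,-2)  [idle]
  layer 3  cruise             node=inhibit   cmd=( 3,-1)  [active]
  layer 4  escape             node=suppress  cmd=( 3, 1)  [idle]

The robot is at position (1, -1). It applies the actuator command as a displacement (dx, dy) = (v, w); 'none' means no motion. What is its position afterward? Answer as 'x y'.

1 -1

[0] explore_frontier on; wire := (1, -3)
[1] return_home off; pass (1, -3)
[2] recharge off; pass (1, -3)
[3] cruise on (inhibit); wire := none
[4] escape off; pass none
output none
position: (1, -1) + none = (1, -1)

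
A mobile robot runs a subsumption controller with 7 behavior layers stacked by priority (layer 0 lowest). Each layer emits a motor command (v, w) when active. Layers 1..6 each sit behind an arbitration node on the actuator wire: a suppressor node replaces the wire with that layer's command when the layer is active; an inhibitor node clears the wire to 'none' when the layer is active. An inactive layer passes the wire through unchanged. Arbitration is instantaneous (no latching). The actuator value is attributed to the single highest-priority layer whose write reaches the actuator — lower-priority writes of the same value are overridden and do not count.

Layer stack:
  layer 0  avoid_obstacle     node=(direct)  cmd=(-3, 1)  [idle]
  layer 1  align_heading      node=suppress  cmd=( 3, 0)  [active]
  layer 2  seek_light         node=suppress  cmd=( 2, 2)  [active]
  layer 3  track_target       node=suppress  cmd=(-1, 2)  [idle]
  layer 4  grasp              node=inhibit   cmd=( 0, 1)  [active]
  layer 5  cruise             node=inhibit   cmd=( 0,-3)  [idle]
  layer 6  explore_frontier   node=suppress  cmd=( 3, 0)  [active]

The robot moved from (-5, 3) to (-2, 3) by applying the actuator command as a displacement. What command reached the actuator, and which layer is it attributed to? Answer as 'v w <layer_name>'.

3 0 explore_frontier

displacement = (-2, 3) − (-5, 3) = (3, 0)
[0] avoid_obstacle off; wire := none
[1] align_heading on (suppress); wire := (3, 0)
[2] seek_light on (suppress); wire := (2, 2)
[3] track_target off; pass (2, 2)
[4] grasp on (inhibit); wire := none
[5] cruise off; pass none
[6] explore_frontier on (suppress); wire := (3, 0)
output (3, 0) — from layer 6 (explore_frontier)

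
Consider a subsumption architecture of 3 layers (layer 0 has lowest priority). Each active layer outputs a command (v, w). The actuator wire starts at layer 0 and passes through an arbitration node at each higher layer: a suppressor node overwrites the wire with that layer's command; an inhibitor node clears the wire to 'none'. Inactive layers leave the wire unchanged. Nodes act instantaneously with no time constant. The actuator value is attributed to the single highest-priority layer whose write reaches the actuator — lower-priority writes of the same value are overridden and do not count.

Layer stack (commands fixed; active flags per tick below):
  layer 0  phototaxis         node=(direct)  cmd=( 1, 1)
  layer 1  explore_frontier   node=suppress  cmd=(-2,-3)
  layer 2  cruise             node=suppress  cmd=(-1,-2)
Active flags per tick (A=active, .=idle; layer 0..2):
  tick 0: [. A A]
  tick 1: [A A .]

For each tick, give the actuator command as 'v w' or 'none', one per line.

tick 0:
  [0] phototaxis off; wire := none
  [1] explore_frontier on (suppress); wire := (-2, -3)
  [2] cruise on (suppress); wire := (-1, -2)
  output (-1, -2)
tick 1:
  [0] phototaxis on; wire := (1, 1)
  [1] explore_frontier on (suppress); wire := (-2, -3)
  [2] cruise off; pass (-2, -3)
  output (-2, -3)

-1 -2
-2 -3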